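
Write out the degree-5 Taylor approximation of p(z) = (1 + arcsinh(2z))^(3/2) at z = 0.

Plug the Maclaurin series of the inner function into that of the outer and collect terms.
p(0) = 1
p′(0) = 3
p′′(0) = 3
p′′′(0) = -15
p^(4)(0) = -39
p^(5)(0) = 507

169*z^5/40 - 13*z^4/8 - 5*z^3/2 + 3*z^2/2 + 3*z + 1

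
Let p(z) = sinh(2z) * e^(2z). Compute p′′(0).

8

Write out both Maclaurin series and multiply, keeping only the needed powers.
The coefficient of z^2 in the expansion is 4, so p′′(0) = 2! * (4) = 8.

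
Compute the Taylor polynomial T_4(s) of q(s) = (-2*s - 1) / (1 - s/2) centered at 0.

-5*s^4/16 - 5*s^3/8 - 5*s^2/4 - 5*s/2 - 1

Distribute the polynomial across the series and collect like powers.
q(0) = -1
q′(0) = -5/2
q′′(0) = -5/2
q′′′(0) = -15/4
q^(4)(0) = -15/2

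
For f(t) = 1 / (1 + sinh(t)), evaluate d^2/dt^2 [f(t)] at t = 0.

2

Expand as Σ (-1)^k u^k with u equal to the inner function's series.
From the series, [t^2] f = 1; multiply by 2! = 2 to get 2.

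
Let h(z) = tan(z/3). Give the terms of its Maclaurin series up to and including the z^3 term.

z^3/81 + z/3

h(0) = 0
h′(0) = 1/3
h′′(0) = 0
h′′′(0) = 2/27
Then c_k = h^(k)(0)/k! gives each Taylor coefficient.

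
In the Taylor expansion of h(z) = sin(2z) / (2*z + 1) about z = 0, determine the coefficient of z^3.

20/3

Multiply the numerator's expansion by the denominator's geometric series.
h(0) = 0
h′(0) = 2
h′′(0) = -8
h′′′(0) = 40
Dividing each by k! gives the coefficients c_0, ..., c_3.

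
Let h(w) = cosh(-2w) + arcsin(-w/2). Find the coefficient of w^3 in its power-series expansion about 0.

-1/48

Expand each term separately and add.
h(0) = 1
h′(0) = -1/2
h′′(0) = 4
h′′′(0) = -1/8
So c_3 = h′′′(0)/3! = -1/48.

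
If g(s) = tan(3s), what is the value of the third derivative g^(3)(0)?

54

The coefficient of s^3 in the expansion is 9, so g′′′(0) = 3! * (9) = 54.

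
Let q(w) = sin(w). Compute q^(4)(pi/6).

1/2

Use the known series and substitute for the argument.
From the series, [(w - pi/6)^4] q = 1/48; multiply by 4! = 24 to get 1/2.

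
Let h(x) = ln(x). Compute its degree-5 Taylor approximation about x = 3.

Apply the Taylor formula c_k = f^(k)(a)/k!.
[(x - 3)^0] = ln(3);  [(x - 3)^1] = 1/3;  [(x - 3)^2] = -1/18;  [(x - 3)^3] = 1/81;  [(x - 3)^4] = -1/324;  [(x - 3)^5] = 1/1215.

(x - 3)^5/1215 - (x - 3)^4/324 + (x - 3)^3/81 - (x - 3)^2/18 + (x - 3)/3 + ln(3)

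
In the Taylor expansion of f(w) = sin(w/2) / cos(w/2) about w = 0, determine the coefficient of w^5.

Invert the denominator's series and multiply.
f(0) = 0
f′(0) = 1/2
f′′(0) = 0
f′′′(0) = 1/4
f^(4)(0) = 0
f^(5)(0) = 1/2
So c_5 = f^(5)(0)/5! = 1/240.

1/240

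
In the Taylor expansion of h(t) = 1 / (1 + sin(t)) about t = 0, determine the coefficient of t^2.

Use the geometric series for the reciprocal, then substitute.
h(0) = 1
h′(0) = -1
h′′(0) = 2

1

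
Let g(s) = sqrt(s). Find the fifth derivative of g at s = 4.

105/16384

Compute the successive derivatives at the expansion point and divide by k!.
The coefficient of (s - 4)^5 in the expansion is 7/131072, so g^(5)(4) = 5! * (7/131072) = 105/16384.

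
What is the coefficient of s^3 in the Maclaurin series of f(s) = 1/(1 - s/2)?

1/8

[s^0] = 1;  [s^1] = 1/2;  [s^2] = 1/4;  [s^3] = 1/8.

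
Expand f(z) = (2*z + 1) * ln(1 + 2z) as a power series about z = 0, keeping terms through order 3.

-4*z^3/3 + 2*z^2 + 2*z

Multiply each power in the prefactor through the base expansion.
[z^0] = 0;  [z^1] = 2;  [z^2] = 2;  [z^3] = -4/3.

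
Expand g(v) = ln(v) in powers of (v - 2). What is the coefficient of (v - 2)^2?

Use the known series and substitute for the argument.
g(2) = ln(2)
g′(2) = 1/2
g′′(2) = -1/4
Dividing each by k! gives the coefficients c_0, ..., c_2.

-1/8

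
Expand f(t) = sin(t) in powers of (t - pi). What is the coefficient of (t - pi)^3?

1/6

Use the known series and substitute for the argument.
[(t - pi)^0] = 0;  [(t - pi)^1] = -1;  [(t - pi)^2] = 0;  [(t - pi)^3] = 1/6.
So c_3 = f′′′(pi)/3! = 1/6.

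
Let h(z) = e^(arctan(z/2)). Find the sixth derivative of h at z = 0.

145/64

Compose series: expand the inner function first, then feed it into the outer expansion.
The coefficient of z^6 in the expansion is 29/9216, so h^(6)(0) = 6! * (29/9216) = 145/64.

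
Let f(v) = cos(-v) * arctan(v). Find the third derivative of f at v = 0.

-5

Multiply the two series term by term and collect like powers.
From the series, [v^3] f = -5/6; multiply by 3! = 6 to get -5.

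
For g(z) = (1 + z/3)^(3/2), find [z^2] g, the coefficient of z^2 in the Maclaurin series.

1/24

Compute the successive derivatives at the expansion point and divide by k!.
g(0) = 1
g′(0) = 1/2
g′′(0) = 1/12
Dividing each by k! gives the coefficients c_0, ..., c_2.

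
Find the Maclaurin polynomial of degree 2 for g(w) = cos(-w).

g(0) = 1
g′(0) = 0
g′′(0) = -1
Then c_k = g^(k)(0)/k! gives each Taylor coefficient.

1 - w^2/2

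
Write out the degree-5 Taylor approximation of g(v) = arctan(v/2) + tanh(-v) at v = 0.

Expand each term separately and add.
g(0) = 0
g′(0) = -1/2
g′′(0) = 0
g′′′(0) = 7/4
g^(4)(0) = 0
g^(5)(0) = -61/4

-61*v^5/480 + 7*v^3/24 - v/2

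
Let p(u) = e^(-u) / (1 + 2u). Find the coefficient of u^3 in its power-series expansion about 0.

-79/6

Write out both Maclaurin series and multiply, keeping only the needed powers.
p(0) = 1
p′(0) = -3
p′′(0) = 13
p′′′(0) = -79
Dividing each by k! gives the coefficients c_0, ..., c_3.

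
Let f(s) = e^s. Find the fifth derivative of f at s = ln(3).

3

The coefficient of (s - ln(3))^5 in the expansion is 1/40, so f^(5)(ln(3)) = 5! * (1/40) = 3.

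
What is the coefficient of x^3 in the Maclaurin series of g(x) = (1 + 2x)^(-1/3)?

-112/81

g(0) = 1
g′(0) = -2/3
g′′(0) = 16/9
g′′′(0) = -224/27
Then c_k = g^(k)(0)/k! gives each Taylor coefficient.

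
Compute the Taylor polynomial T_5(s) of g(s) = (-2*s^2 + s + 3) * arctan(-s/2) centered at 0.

-49*s^5/480 + s^4/24 + 9*s^3/8 - s^2/2 - 3*s/2

Shift and add copies of the series according to the polynomial's terms.
g(0) = 0
g′(0) = -3/2
g′′(0) = -1
g′′′(0) = 27/4
g^(4)(0) = 1
g^(5)(0) = -49/4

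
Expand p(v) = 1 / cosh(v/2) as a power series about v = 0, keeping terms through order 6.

Write the quotient as an unknown series and match coefficients against numerator = denominator · series.
[v^0] = 1;  [v^1] = 0;  [v^2] = -1/8;  [v^3] = 0;  [v^4] = 5/384;  [v^5] = 0;  [v^6] = -61/46080.

-61*v^6/46080 + 5*v^4/384 - v^2/8 + 1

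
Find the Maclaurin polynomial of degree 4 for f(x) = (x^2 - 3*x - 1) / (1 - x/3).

Distribute the polynomial across the series and collect like powers.

-x^4/81 - x^3/27 - x^2/9 - 10*x/3 - 1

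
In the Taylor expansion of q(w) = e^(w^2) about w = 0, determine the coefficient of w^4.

1/2

[w^0] = 1;  [w^1] = 0;  [w^2] = 1;  [w^3] = 0;  [w^4] = 1/2.
So c_4 = q^(4)(0)/4! = 1/2.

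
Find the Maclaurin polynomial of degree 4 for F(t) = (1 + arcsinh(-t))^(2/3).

Substitute the inner expansion into the outer series and collect powers.
F(0) = 1
F′(0) = -2/3
F′′(0) = -2/9
F′′′(0) = 10/27
F^(4)(0) = 16/81

2*t^4/243 + 5*t^3/81 - t^2/9 - 2*t/3 + 1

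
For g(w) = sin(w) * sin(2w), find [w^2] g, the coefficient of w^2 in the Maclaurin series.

Write out both Maclaurin series and multiply, keeping only the needed powers.
g(0) = 0
g′(0) = 0
g′′(0) = 4

2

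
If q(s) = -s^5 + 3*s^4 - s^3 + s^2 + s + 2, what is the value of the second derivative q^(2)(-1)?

64

The coefficient of (s + 1)^2 in the expansion is 32, so q′′(-1) = 2! * (32) = 64.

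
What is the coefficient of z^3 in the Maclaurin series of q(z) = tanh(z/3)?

Differentiate repeatedly and evaluate at the center.
q(0) = 0
q′(0) = 1/3
q′′(0) = 0
q′′′(0) = -2/27

-1/81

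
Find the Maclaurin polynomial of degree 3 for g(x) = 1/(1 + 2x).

-8*x^3 + 4*x^2 - 2*x + 1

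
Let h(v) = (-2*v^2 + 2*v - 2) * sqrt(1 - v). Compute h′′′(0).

21/4

Multiply each power in the prefactor through the base expansion.
The coefficient of v^3 in the expansion is 7/8, so h′′′(0) = 3! * (7/8) = 21/4.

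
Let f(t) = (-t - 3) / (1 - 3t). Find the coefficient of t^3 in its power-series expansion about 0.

Multiply each power in the prefactor through the base expansion.
So c_3 = f′′′(0)/3! = -90.

-90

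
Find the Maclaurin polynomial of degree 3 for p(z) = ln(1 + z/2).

z^3/24 - z^2/8 + z/2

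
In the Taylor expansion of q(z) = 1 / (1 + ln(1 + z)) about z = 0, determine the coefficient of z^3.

Write 1/(1+u) = 1 - u + u^2 - u^3 + ... and substitute the series for u.
q(0) = 1
q′(0) = -1
q′′(0) = 3
q′′′(0) = -14
So c_3 = q′′′(0)/3! = -7/3.

-7/3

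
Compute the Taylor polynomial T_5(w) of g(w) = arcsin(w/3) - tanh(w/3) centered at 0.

-7*w^5/29160 + w^3/54

Expand each term separately and add.
[w^0] = 0;  [w^1] = 0;  [w^2] = 0;  [w^3] = 1/54;  [w^4] = 0;  [w^5] = -7/29160.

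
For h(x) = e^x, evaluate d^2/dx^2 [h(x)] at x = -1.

The coefficient of (x + 1)^2 in the expansion is e^(-1)/2, so h′′(-1) = 2! * (e^(-1)/2) = e^(-1).

e^(-1)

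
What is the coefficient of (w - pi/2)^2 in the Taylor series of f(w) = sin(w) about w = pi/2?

-1/2

f(pi/2) = 1
f′(pi/2) = 0
f′′(pi/2) = -1
Dividing each by k! gives the coefficients c_0, ..., c_2.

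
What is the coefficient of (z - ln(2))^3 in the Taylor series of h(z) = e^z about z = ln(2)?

1/3

h(ln(2)) = 2
h′(ln(2)) = 2
h′′(ln(2)) = 2
h′′′(ln(2)) = 2
So c_3 = h′′′(ln(2))/3! = 1/3.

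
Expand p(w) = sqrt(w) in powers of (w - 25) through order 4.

-(w - 25)^4/2000000 + (w - 25)^3/50000 - (w - 25)^2/1000 + (w - 25)/10 + 5

Compute the successive derivatives at the expansion point and divide by k!.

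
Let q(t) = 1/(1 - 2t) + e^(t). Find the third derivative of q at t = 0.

49

Add the two expansions coefficient-wise.
From the series, [t^3] q = 49/6; multiply by 3! = 6 to get 49.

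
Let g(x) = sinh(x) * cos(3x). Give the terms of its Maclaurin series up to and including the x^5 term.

79*x^5/30 - 13*x^3/3 + x

Expand each factor separately, then convolve coefficients.
g(0) = 0
g′(0) = 1
g′′(0) = 0
g′′′(0) = -26
g^(4)(0) = 0
g^(5)(0) = 316
Dividing each by k! gives the coefficients c_0, ..., c_5.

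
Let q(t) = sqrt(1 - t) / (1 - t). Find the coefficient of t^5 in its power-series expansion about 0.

Multiply the two series term by term and collect like powers.
q(0) = 1
q′(0) = 1/2
q′′(0) = 3/4
q′′′(0) = 15/8
q^(4)(0) = 105/16
q^(5)(0) = 945/32
So c_5 = q^(5)(0)/5! = 63/256.

63/256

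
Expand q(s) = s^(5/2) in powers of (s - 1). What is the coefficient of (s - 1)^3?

5/16

q(1) = 1
q′(1) = 5/2
q′′(1) = 15/4
q′′′(1) = 15/8
Then c_k = q^(k)(1)/k! gives each Taylor coefficient.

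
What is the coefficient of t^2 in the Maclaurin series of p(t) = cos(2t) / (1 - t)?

Write out both Maclaurin series and multiply, keeping only the needed powers.
p(0) = 1
p′(0) = 1
p′′(0) = -2

-1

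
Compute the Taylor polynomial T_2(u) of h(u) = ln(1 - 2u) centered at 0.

-2*u^2 - 2*u

[u^0] = 0;  [u^1] = -2;  [u^2] = -2.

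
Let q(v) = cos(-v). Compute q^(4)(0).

1

The coefficient of v^4 in the expansion is 1/24, so q^(4)(0) = 4! * (1/24) = 1.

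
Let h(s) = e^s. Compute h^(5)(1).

From the series, [(s - 1)^5] h = e/120; multiply by 5! = 120 to get e.

e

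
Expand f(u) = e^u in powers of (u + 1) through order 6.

(u + 1)^6*e^(-1)/720 + (u + 1)^5*e^(-1)/120 + (u + 1)^4*e^(-1)/24 + (u + 1)^3*e^(-1)/6 + (u + 1)^2*e^(-1)/2 + (u + 1)*e^(-1) + e^(-1)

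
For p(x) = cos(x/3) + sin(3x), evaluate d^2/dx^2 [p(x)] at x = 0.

-1/9

Add the two expansions coefficient-wise.
From the series, [x^2] p = -1/18; multiply by 2! = 2 to get -1/9.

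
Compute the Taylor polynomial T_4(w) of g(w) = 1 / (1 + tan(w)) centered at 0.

Use the geometric series for the reciprocal, then substitute.
g(0) = 1
g′(0) = -1
g′′(0) = 2
g′′′(0) = -8
g^(4)(0) = 40
Then c_k = g^(k)(0)/k! gives each Taylor coefficient.

5*w^4/3 - 4*w^3/3 + w^2 - w + 1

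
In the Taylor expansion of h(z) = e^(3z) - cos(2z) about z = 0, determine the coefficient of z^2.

Add the two expansions coefficient-wise.
h(0) = 0
h′(0) = 3
h′′(0) = 13
So c_2 = h′′(0)/2! = 13/2.

13/2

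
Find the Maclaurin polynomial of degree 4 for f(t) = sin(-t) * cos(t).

Multiply the two series term by term and collect like powers.
f(0) = 0
f′(0) = -1
f′′(0) = 0
f′′′(0) = 4
f^(4)(0) = 0
Dividing each by k! gives the coefficients c_0, ..., c_4.

2*t^3/3 - t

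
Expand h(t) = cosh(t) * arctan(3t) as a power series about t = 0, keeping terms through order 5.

Expand each factor separately, then convolve coefficients.
h(0) = 0
h′(0) = 3
h′′(0) = 0
h′′′(0) = -45
h^(4)(0) = 0
h^(5)(0) = 5307

1769*t^5/40 - 15*t^3/2 + 3*t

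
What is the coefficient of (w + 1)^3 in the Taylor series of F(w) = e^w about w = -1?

e^(-1)/6

Use the known series and substitute for the argument.
F(-1) = e^(-1)
F′(-1) = e^(-1)
F′′(-1) = e^(-1)
F′′′(-1) = e^(-1)
So c_3 = F′′′(-1)/3! = e^(-1)/6.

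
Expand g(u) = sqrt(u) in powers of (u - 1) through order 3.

Apply the Taylor formula c_k = f^(k)(a)/k!.
g(1) = 1
g′(1) = 1/2
g′′(1) = -1/4
g′′′(1) = 3/8
Dividing each by k! gives the coefficients c_0, ..., c_3.

(u - 1)^3/16 - (u - 1)^2/8 + (u - 1)/2 + 1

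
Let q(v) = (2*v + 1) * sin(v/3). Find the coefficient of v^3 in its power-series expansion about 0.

Distribute the polynomial across the series and collect like powers.
[v^0] = 0;  [v^1] = 1/3;  [v^2] = 2/3;  [v^3] = -1/162.
So c_3 = q′′′(0)/3! = -1/162.

-1/162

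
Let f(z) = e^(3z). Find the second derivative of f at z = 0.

9

Compute the successive derivatives at the expansion point and divide by k!.
The coefficient of z^2 in the expansion is 9/2, so f′′(0) = 2! * (9/2) = 9.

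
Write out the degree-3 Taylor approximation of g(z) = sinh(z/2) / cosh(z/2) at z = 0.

-z^3/24 + z/2

Invert the denominator's series and multiply.
g(0) = 0
g′(0) = 1/2
g′′(0) = 0
g′′′(0) = -1/4
The Taylor polynomial is Σ g^(k)(0)/k! · z^k.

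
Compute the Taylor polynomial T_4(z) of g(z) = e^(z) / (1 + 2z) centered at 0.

Multiply the two series term by term and collect like powers.
g(0) = 1
g′(0) = -1
g′′(0) = 5
g′′′(0) = -29
g^(4)(0) = 233

233*z^4/24 - 29*z^3/6 + 5*z^2/2 - z + 1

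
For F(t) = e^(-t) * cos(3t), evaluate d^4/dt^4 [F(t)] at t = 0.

Multiply the two series term by term and collect like powers.
The coefficient of t^4 in the expansion is 7/6, so F^(4)(0) = 4! * (7/6) = 28.

28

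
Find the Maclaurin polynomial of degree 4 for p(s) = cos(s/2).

p(0) = 1
p′(0) = 0
p′′(0) = -1/4
p′′′(0) = 0
p^(4)(0) = 1/16
Dividing each by k! gives the coefficients c_0, ..., c_4.

s^4/384 - s^2/8 + 1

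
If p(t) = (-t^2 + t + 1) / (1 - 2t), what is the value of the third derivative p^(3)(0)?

Multiply each power in the prefactor through the base expansion.
From the series, [t^3] p = 10; multiply by 3! = 6 to get 60.

60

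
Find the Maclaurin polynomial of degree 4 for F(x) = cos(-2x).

Apply the Taylor formula c_k = f^(k)(a)/k!.
F(0) = 1
F′(0) = 0
F′′(0) = -4
F′′′(0) = 0
F^(4)(0) = 16
Dividing each by k! gives the coefficients c_0, ..., c_4.

2*x^4/3 - 2*x^2 + 1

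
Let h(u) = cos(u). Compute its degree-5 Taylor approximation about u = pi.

-(u - pi)^4/24 + (u - pi)^2/2 - 1

h(pi) = -1
h′(pi) = 0
h′′(pi) = 1
h′′′(pi) = 0
h^(4)(pi) = -1
h^(5)(pi) = 0
The Taylor polynomial is Σ h^(k)(pi)/k! · (u - pi)^k.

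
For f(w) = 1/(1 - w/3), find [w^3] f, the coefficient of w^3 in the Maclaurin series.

1/27

f(0) = 1
f′(0) = 1/3
f′′(0) = 2/9
f′′′(0) = 2/9
So c_3 = f′′′(0)/3! = 1/27.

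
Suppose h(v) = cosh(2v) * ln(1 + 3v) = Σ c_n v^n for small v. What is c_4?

Multiply the two series term by term and collect like powers.

-117/4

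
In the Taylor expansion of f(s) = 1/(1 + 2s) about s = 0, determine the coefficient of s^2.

4

[s^0] = 1;  [s^1] = -2;  [s^2] = 4.
So c_2 = f′′(0)/2! = 4.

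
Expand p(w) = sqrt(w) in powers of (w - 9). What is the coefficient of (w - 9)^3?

1/3888

p(9) = 3
p′(9) = 1/6
p′′(9) = -1/108
p′′′(9) = 1/648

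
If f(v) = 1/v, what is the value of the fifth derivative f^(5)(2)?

-15/8

The coefficient of (v - 2)^5 in the expansion is -1/64, so f^(5)(2) = 5! * (-1/64) = -15/8.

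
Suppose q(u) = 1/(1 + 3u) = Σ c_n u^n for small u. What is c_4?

Use the known series and substitute for the argument.
q(0) = 1
q′(0) = -3
q′′(0) = 18
q′′′(0) = -162
q^(4)(0) = 1944
So c_4 = q^(4)(0)/4! = 81.

81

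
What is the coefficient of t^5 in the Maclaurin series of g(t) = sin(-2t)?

-4/15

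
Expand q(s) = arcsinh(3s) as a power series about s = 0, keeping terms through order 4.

-9*s^3/2 + 3*s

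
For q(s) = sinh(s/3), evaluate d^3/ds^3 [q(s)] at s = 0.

1/27

The coefficient of s^3 in the expansion is 1/162, so q′′′(0) = 3! * (1/162) = 1/27.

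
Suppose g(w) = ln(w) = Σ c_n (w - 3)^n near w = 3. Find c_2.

-1/18

g(3) = ln(3)
g′(3) = 1/3
g′′(3) = -1/9
Dividing each by k! gives the coefficients c_0, ..., c_2.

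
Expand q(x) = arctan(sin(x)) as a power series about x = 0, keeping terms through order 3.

Compose series: expand the inner function first, then feed it into the outer expansion.
[x^0] = 0;  [x^1] = 1;  [x^2] = 0;  [x^3] = -1/2.

-x^3/2 + x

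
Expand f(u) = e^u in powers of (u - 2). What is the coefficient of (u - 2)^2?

e^(2)/2

Differentiate repeatedly and evaluate at the center.
f(2) = e^(2)
f′(2) = e^(2)
f′′(2) = e^(2)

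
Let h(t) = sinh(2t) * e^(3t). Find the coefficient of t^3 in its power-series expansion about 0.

Take the Cauchy product of the two expansions.
[t^0] = 0;  [t^1] = 2;  [t^2] = 6;  [t^3] = 31/3.

31/3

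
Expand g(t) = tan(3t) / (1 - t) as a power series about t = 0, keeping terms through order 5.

Expand each factor separately, then convolve coefficients.

222*t^5/5 + 12*t^4 + 12*t^3 + 3*t^2 + 3*t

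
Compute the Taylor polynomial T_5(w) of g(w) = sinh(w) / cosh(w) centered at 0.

2*w^5/15 - w^3/3 + w

Invert the denominator's series and multiply.
g(0) = 0
g′(0) = 1
g′′(0) = 0
g′′′(0) = -2
g^(4)(0) = 0
g^(5)(0) = 16
Dividing each by k! gives the coefficients c_0, ..., c_5.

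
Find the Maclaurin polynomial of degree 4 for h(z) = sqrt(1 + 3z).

h(0) = 1
h′(0) = 3/2
h′′(0) = -9/4
h′′′(0) = 81/8
h^(4)(0) = -1215/16

-405*z^4/128 + 27*z^3/16 - 9*z^2/8 + 3*z/2 + 1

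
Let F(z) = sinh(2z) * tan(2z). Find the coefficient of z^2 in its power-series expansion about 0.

Multiply the two series term by term and collect like powers.
So c_2 = F′′(0)/2! = 4.

4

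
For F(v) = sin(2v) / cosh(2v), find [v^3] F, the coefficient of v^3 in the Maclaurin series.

Write the quotient as an unknown series and match coefficients against numerator = denominator · series.
So c_3 = F′′′(0)/3! = -16/3.

-16/3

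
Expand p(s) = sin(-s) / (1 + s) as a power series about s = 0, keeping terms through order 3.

-5*s^3/6 + s^2 - s

Expand each factor separately, then convolve coefficients.
p(0) = 0
p′(0) = -1
p′′(0) = 2
p′′′(0) = -5
The Taylor polynomial is Σ p^(k)(0)/k! · s^k.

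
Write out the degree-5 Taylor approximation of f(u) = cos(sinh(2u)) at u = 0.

-2*u^4 - 2*u^2 + 1

Substitute the inner expansion into the outer series and collect powers.
f(0) = 1
f′(0) = 0
f′′(0) = -4
f′′′(0) = 0
f^(4)(0) = -48
f^(5)(0) = 0
Dividing each by k! gives the coefficients c_0, ..., c_5.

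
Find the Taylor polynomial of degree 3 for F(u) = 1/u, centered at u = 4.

-(u - 4)^3/256 + (u - 4)^2/64 - (u - 4)/16 + 1/4

F(4) = 1/4
F′(4) = -1/16
F′′(4) = 1/32
F′′′(4) = -3/128
Dividing each by k! gives the coefficients c_0, ..., c_3.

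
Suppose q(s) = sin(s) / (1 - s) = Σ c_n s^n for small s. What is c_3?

Multiply the two series term by term and collect like powers.
q(0) = 0
q′(0) = 1
q′′(0) = 2
q′′′(0) = 5
So c_3 = q′′′(0)/3! = 5/6.

5/6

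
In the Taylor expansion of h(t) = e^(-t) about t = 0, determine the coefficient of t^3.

Use the known series and substitute for the argument.

-1/6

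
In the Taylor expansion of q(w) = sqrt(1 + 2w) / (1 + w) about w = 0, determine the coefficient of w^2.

-1/2

Write out both Maclaurin series and multiply, keeping only the needed powers.
[w^0] = 1;  [w^1] = 0;  [w^2] = -1/2.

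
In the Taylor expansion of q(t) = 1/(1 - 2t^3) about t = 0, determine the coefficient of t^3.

2

q(0) = 1
q′(0) = 0
q′′(0) = 0
q′′′(0) = 12
So c_3 = q′′′(0)/3! = 2.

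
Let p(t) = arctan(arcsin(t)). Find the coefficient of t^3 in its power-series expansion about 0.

-1/6

Substitute the inner expansion into the outer series and collect powers.
p(0) = 0
p′(0) = 1
p′′(0) = 0
p′′′(0) = -1
Dividing each by k! gives the coefficients c_0, ..., c_3.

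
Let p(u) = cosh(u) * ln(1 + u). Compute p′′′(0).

5

Multiply the two series term by term and collect like powers.
The coefficient of u^3 in the expansion is 5/6, so p′′′(0) = 3! * (5/6) = 5.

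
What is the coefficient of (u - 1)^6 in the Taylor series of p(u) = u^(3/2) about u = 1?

Use the known series and substitute for the argument.
p(1) = 1
p′(1) = 3/2
p′′(1) = 3/4
p′′′(1) = -3/8
p^(4)(1) = 9/16
p^(5)(1) = -45/32
p^(6)(1) = 315/64

7/1024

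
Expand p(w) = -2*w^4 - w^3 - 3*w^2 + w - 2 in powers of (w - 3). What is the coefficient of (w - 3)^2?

p(3) = -215
p′(3) = -260
p′′(3) = -240

-120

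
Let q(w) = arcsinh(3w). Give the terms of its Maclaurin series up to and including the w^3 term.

-9*w^3/2 + 3*w

Compute the successive derivatives at the expansion point and divide by k!.
[w^0] = 0;  [w^1] = 3;  [w^2] = 0;  [w^3] = -9/2.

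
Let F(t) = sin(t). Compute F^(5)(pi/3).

1/2

The coefficient of (t - pi/3)^5 in the expansion is 1/240, so F^(5)(pi/3) = 5! * (1/240) = 1/2.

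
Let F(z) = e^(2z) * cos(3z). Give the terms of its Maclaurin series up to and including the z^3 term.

Take the Cauchy product of the two expansions.
F(0) = 1
F′(0) = 2
F′′(0) = -5
F′′′(0) = -46
Then c_k = F^(k)(0)/k! gives each Taylor coefficient.

-23*z^3/3 - 5*z^2/2 + 2*z + 1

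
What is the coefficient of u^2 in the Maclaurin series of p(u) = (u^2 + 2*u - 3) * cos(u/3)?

7/6

Multiply each power in the prefactor through the base expansion.
[u^0] = -3;  [u^1] = 2;  [u^2] = 7/6.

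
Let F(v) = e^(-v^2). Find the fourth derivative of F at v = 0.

The coefficient of v^4 in the expansion is 1/2, so F^(4)(0) = 4! * (1/2) = 12.

12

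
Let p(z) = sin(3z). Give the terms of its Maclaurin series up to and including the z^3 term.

-9*z^3/2 + 3*z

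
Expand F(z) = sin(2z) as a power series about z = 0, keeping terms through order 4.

-4*z^3/3 + 2*z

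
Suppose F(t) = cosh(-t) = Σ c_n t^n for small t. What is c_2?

1/2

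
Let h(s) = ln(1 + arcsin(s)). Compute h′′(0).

Compose series: expand the inner function first, then feed it into the outer expansion.
From the series, [s^2] h = -1/2; multiply by 2! = 2 to get -1.

-1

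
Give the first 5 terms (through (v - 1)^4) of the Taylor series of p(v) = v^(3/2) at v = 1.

3*(v - 1)^4/128 - (v - 1)^3/16 + 3*(v - 1)^2/8 + 3*(v - 1)/2 + 1

p(1) = 1
p′(1) = 3/2
p′′(1) = 3/4
p′′′(1) = -3/8
p^(4)(1) = 9/16
Dividing each by k! gives the coefficients c_0, ..., c_4.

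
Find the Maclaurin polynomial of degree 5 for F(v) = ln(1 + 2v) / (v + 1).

256*v^5/15 - 32*v^4/3 + 20*v^3/3 - 4*v^2 + 2*v

Expand 1/(denominator) as a geometric series and multiply by the numerator's series.
F(0) = 0
F′(0) = 2
F′′(0) = -8
F′′′(0) = 40
F^(4)(0) = -256
F^(5)(0) = 2048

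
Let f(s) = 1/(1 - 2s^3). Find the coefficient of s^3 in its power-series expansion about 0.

f(0) = 1
f′(0) = 0
f′′(0) = 0
f′′′(0) = 12
So c_3 = f′′′(0)/3! = 2.

2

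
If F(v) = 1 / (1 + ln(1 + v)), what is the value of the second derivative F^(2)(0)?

Use the geometric series for the reciprocal, then substitute.
From the series, [v^2] F = 3/2; multiply by 2! = 2 to get 3.

3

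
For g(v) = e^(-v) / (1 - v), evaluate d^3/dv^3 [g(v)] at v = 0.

Multiply the numerator's expansion by the denominator's geometric series.
The coefficient of v^3 in the expansion is 1/3, so g′′′(0) = 3! * (1/3) = 2.

2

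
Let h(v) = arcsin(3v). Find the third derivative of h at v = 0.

27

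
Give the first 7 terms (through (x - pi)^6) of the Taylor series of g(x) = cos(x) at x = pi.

(x - pi)^6/720 - (x - pi)^4/24 + (x - pi)^2/2 - 1

[(x - pi)^0] = -1;  [(x - pi)^1] = 0;  [(x - pi)^2] = 1/2;  [(x - pi)^3] = 0;  [(x - pi)^4] = -1/24;  [(x - pi)^5] = 0;  [(x - pi)^6] = 1/720.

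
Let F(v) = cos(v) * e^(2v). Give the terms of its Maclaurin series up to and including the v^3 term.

Write out both Maclaurin series and multiply, keeping only the needed powers.
F(0) = 1
F′(0) = 2
F′′(0) = 3
F′′′(0) = 2
The Taylor polynomial is Σ F^(k)(0)/k! · v^k.

v^3/3 + 3*v^2/2 + 2*v + 1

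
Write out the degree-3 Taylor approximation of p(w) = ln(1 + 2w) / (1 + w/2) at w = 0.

25*w^3/6 - 3*w^2 + 2*w

Take the Cauchy product of the two expansions.
p(0) = 0
p′(0) = 2
p′′(0) = -6
p′′′(0) = 25
Dividing each by k! gives the coefficients c_0, ..., c_3.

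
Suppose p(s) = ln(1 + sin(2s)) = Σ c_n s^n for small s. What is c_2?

Substitute the inner expansion into the outer series and collect powers.
p(0) = 0
p′(0) = 2
p′′(0) = -4

-2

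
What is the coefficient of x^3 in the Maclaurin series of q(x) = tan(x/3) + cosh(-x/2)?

Combine the two series term by term.
q(0) = 1
q′(0) = 1/3
q′′(0) = 1/4
q′′′(0) = 2/27
So c_3 = q′′′(0)/3! = 1/81.

1/81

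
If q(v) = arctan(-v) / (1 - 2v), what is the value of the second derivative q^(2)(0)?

Expand each factor separately, then convolve coefficients.
From the series, [v^2] q = -2; multiply by 2! = 2 to get -4.

-4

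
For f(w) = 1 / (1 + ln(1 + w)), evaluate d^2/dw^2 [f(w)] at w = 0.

3

Expand as Σ (-1)^k u^k with u equal to the inner function's series.
The coefficient of w^2 in the expansion is 3/2, so f′′(0) = 2! * (3/2) = 3.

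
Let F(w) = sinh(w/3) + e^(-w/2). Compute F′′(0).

Combine the two series term by term.
The coefficient of w^2 in the expansion is 1/8, so F′′(0) = 2! * (1/8) = 1/4.

1/4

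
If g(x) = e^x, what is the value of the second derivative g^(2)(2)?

e^(2)

The coefficient of (x - 2)^2 in the expansion is e^(2)/2, so g′′(2) = 2! * (e^(2)/2) = e^(2).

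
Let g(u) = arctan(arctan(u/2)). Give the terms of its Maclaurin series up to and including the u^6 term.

11*u^5/480 - u^3/12 + u/2

Substitute the inner expansion into the outer series and collect powers.
[u^0] = 0;  [u^1] = 1/2;  [u^2] = 0;  [u^3] = -1/12;  [u^4] = 0;  [u^5] = 11/480;  [u^6] = 0.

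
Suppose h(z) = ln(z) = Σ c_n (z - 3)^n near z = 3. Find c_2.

Compute the successive derivatives at the expansion point and divide by k!.
h(3) = ln(3)
h′(3) = 1/3
h′′(3) = -1/9
So c_2 = h′′(3)/2! = -1/18.

-1/18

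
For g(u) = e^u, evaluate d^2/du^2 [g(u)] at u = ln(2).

2

From the series, [(u - ln(2))^2] g = 1; multiply by 2! = 2 to get 2.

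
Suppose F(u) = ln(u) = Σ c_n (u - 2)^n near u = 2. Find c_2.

-1/8

Differentiate repeatedly and evaluate at the center.
F(2) = ln(2)
F′(2) = 1/2
F′′(2) = -1/4
The Taylor polynomial is Σ F^(k)(2)/k! · (u - 2)^k.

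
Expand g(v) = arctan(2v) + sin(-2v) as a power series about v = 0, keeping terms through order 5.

92*v^5/15 - 4*v^3/3

Combine the two series term by term.
g(0) = 0
g′(0) = 0
g′′(0) = 0
g′′′(0) = -8
g^(4)(0) = 0
g^(5)(0) = 736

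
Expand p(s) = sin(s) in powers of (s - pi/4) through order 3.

Differentiate repeatedly and evaluate at the center.

-sqrt(2)*(s - pi/4)^3/12 - sqrt(2)*(s - pi/4)^2/4 + sqrt(2)*(s - pi/4)/2 + sqrt(2)/2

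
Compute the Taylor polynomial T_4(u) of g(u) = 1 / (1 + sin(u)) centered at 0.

2*u^4/3 - 5*u^3/6 + u^2 - u + 1

Write 1/(1+u) = 1 - u + u^2 - u^3 + ... and substitute the series for u.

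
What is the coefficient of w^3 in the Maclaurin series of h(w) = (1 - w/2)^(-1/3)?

h(0) = 1
h′(0) = 1/6
h′′(0) = 1/9
h′′′(0) = 7/54
So c_3 = h′′′(0)/3! = 7/324.

7/324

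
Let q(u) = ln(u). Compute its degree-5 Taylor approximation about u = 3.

(u - 3)^5/1215 - (u - 3)^4/324 + (u - 3)^3/81 - (u - 3)^2/18 + (u - 3)/3 + ln(3)

Apply the Taylor formula c_k = f^(k)(a)/k!.
q(3) = ln(3)
q′(3) = 1/3
q′′(3) = -1/9
q′′′(3) = 2/27
q^(4)(3) = -2/27
q^(5)(3) = 8/81
Then c_k = q^(k)(3)/k! gives each Taylor coefficient.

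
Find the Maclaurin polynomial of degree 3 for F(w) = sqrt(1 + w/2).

w^3/128 - w^2/32 + w/4 + 1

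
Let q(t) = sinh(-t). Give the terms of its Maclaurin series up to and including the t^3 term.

-t^3/6 - t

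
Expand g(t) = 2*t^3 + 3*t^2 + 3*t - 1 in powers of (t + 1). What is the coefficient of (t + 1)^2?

g(-1) = -3
g′(-1) = 3
g′′(-1) = -6
So c_2 = g′′(-1)/2! = -3.

-3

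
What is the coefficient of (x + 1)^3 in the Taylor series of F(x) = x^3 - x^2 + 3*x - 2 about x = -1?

1

F(-1) = -7
F′(-1) = 8
F′′(-1) = -8
F′′′(-1) = 6
So c_3 = F′′′(-1)/3! = 1.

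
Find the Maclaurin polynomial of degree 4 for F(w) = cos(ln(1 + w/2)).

Plug the Maclaurin series of the inner function into that of the outer and collect terms.
[w^0] = 1;  [w^1] = 0;  [w^2] = -1/8;  [w^3] = 1/16;  [w^4] = -5/192.

-5*w^4/192 + w^3/16 - w^2/8 + 1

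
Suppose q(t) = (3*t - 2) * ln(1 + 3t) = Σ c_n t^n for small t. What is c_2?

Shift and add copies of the series according to the polynomial's terms.
[t^0] = 0;  [t^1] = -6;  [t^2] = 18.

18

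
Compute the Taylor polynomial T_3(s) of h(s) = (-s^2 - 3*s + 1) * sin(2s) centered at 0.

-10*s^3/3 - 6*s^2 + 2*s

Shift and add copies of the series according to the polynomial's terms.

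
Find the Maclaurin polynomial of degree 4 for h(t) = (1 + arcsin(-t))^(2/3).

Compose series: expand the inner function first, then feed it into the outer expansion.

-16*t^4/243 - 13*t^3/81 - t^2/9 - 2*t/3 + 1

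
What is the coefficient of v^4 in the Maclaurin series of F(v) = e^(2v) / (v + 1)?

1/3

Expand 1/(denominator) as a geometric series and multiply by the numerator's series.
F(0) = 1
F′(0) = 1
F′′(0) = 2
F′′′(0) = 2
F^(4)(0) = 8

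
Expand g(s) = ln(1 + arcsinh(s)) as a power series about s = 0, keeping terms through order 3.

s^3/6 - s^2/2 + s

Compose series: expand the inner function first, then feed it into the outer expansion.
[s^0] = 0;  [s^1] = 1;  [s^2] = -1/2;  [s^3] = 1/6.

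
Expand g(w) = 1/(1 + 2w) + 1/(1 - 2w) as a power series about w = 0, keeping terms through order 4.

32*w^4 + 8*w^2 + 2

Expand each term separately and add.
g(0) = 2
g′(0) = 0
g′′(0) = 16
g′′′(0) = 0
g^(4)(0) = 768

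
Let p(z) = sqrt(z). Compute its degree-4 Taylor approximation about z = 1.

-5*(z - 1)^4/128 + (z - 1)^3/16 - (z - 1)^2/8 + (z - 1)/2 + 1

p(1) = 1
p′(1) = 1/2
p′′(1) = -1/4
p′′′(1) = 3/8
p^(4)(1) = -15/16
Dividing each by k! gives the coefficients c_0, ..., c_4.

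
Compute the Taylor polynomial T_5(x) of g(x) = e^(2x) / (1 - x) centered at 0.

109*x^5/15 + 7*x^4 + 19*x^3/3 + 5*x^2 + 3*x + 1

Multiply the two series term by term and collect like powers.
g(0) = 1
g′(0) = 3
g′′(0) = 10
g′′′(0) = 38
g^(4)(0) = 168
g^(5)(0) = 872
Then c_k = g^(k)(0)/k! gives each Taylor coefficient.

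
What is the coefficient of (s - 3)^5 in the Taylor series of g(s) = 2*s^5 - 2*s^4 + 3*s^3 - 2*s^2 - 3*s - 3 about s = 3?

g(3) = 375
g′(3) = 660
g′′(3) = 914
g′′′(3) = 954
g^(4)(3) = 672
g^(5)(3) = 240
So c_5 = g^(5)(3)/5! = 2.

2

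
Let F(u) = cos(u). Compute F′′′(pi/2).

1

The coefficient of (u - pi/2)^3 in the expansion is 1/6, so F′′′(pi/2) = 3! * (1/6) = 1.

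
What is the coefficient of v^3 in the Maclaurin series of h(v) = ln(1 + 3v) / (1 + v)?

Write out both Maclaurin series and multiply, keeping only the needed powers.
h(0) = 0
h′(0) = 3
h′′(0) = -15
h′′′(0) = 99
So c_3 = h′′′(0)/3! = 33/2.

33/2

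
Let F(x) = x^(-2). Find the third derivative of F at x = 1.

The coefficient of (x - 1)^3 in the expansion is -4, so F′′′(1) = 3! * (-4) = -24.

-24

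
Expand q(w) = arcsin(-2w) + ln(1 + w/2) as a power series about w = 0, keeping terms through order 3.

Expand each term separately and add.
[w^0] = 0;  [w^1] = -3/2;  [w^2] = -1/8;  [w^3] = -31/24.

-31*w^3/24 - w^2/8 - 3*w/2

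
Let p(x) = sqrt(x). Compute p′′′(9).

Use the known series and substitute for the argument.
The coefficient of (x - 9)^3 in the expansion is 1/3888, so p′′′(9) = 3! * (1/3888) = 1/648.

1/648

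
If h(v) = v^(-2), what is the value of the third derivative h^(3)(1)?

Use the known series and substitute for the argument.
From the series, [(v - 1)^3] h = -4; multiply by 3! = 6 to get -24.

-24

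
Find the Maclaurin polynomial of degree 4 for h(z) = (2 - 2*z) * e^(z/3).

-11*z^4/972 - 8*z^3/81 - 5*z^2/9 - 4*z/3 + 2

Shift and add copies of the series according to the polynomial's terms.
[z^0] = 2;  [z^1] = -4/3;  [z^2] = -5/9;  [z^3] = -8/81;  [z^4] = -11/972.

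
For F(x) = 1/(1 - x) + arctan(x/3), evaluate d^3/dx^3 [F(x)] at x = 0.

Add the two expansions coefficient-wise.
From the series, [x^3] F = 80/81; multiply by 3! = 6 to get 160/27.

160/27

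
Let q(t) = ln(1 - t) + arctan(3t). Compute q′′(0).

-1

Add the two expansions coefficient-wise.
The coefficient of t^2 in the expansion is -1/2, so q′′(0) = 2! * (-1/2) = -1.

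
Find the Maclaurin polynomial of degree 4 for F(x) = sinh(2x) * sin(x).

x^4 + 2*x^2

Take the Cauchy product of the two expansions.
F(0) = 0
F′(0) = 0
F′′(0) = 4
F′′′(0) = 0
F^(4)(0) = 24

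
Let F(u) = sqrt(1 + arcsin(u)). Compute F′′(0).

-1/4

Compose series: expand the inner function first, then feed it into the outer expansion.
The coefficient of u^2 in the expansion is -1/8, so F′′(0) = 2! * (-1/8) = -1/4.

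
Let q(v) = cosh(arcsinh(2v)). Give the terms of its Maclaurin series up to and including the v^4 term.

-2*v^4 + 2*v^2 + 1

Let u equal the inner series; expand the outer function in u and truncate.
[v^0] = 1;  [v^1] = 0;  [v^2] = 2;  [v^3] = 0;  [v^4] = -2.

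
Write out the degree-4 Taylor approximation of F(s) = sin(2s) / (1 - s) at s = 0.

Multiply the two series term by term and collect like powers.
[s^0] = 0;  [s^1] = 2;  [s^2] = 2;  [s^3] = 2/3;  [s^4] = 2/3.

2*s^4/3 + 2*s^3/3 + 2*s^2 + 2*s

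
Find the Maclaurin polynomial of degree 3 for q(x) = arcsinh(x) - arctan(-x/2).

Expand each term separately and add.
[x^0] = 0;  [x^1] = 3/2;  [x^2] = 0;  [x^3] = -5/24.

-5*x^3/24 + 3*x/2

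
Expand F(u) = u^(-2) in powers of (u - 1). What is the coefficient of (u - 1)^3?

-4

c_3 = F′′′(1)/3! = -4.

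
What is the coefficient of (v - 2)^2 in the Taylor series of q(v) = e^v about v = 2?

e^(2)/2

Differentiate repeatedly and evaluate at the center.
q(2) = e^(2)
q′(2) = e^(2)
q′′(2) = e^(2)
So c_2 = q′′(2)/2! = e^(2)/2.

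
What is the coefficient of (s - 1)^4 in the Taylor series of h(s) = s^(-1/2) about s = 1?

35/128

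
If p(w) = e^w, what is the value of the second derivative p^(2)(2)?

e^(2)

The coefficient of (w - 2)^2 in the expansion is e^(2)/2, so p′′(2) = 2! * (e^(2)/2) = e^(2).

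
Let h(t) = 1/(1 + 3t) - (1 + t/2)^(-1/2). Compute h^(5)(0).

Combine the two series term by term.
The coefficient of t^5 in the expansion is -1990593/8192, so h^(5)(0) = 5! * (-1990593/8192) = -29858895/1024.

-29858895/1024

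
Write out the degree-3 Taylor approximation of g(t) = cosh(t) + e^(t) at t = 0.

t^3/6 + t^2 + t + 2

Add the two expansions coefficient-wise.
g(0) = 2
g′(0) = 1
g′′(0) = 2
g′′′(0) = 1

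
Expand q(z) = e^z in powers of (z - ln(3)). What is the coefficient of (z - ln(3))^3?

1/2

q(ln(3)) = 3
q′(ln(3)) = 3
q′′(ln(3)) = 3
q′′′(ln(3)) = 3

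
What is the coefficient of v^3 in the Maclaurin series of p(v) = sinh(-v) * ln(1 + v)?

Take the Cauchy product of the two expansions.
p(0) = 0
p′(0) = 0
p′′(0) = -2
p′′′(0) = 3
So c_3 = p′′′(0)/3! = 1/2.

1/2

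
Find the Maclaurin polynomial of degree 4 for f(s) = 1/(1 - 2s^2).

4*s^4 + 2*s^2 + 1

Apply the Taylor formula c_k = f^(k)(a)/k!.
f(0) = 1
f′(0) = 0
f′′(0) = 4
f′′′(0) = 0
f^(4)(0) = 96
Dividing each by k! gives the coefficients c_0, ..., c_4.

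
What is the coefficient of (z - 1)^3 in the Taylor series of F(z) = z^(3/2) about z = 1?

-1/16

[(z - 1)^0] = 1;  [(z - 1)^1] = 3/2;  [(z - 1)^2] = 3/8;  [(z - 1)^3] = -1/16.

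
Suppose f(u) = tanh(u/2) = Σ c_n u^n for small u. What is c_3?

Use the known series and substitute for the argument.
f(0) = 0
f′(0) = 1/2
f′′(0) = 0
f′′′(0) = -1/4
Dividing each by k! gives the coefficients c_0, ..., c_3.

-1/24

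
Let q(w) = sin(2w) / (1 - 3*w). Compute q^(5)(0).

Expand 1/(denominator) as a geometric series and multiply by the numerator's series.
The coefficient of w^5 in the expansion is 2254/15, so q^(5)(0) = 5! * (2254/15) = 18032.

18032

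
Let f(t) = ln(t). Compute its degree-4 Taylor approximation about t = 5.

-(t - 5)^4/2500 + (t - 5)^3/375 - (t - 5)^2/50 + (t - 5)/5 + ln(5)

f(5) = ln(5)
f′(5) = 1/5
f′′(5) = -1/25
f′′′(5) = 2/125
f^(4)(5) = -6/625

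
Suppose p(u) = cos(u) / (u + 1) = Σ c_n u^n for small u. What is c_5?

Multiply the numerator's expansion by the denominator's geometric series.
p(0) = 1
p′(0) = -1
p′′(0) = 1
p′′′(0) = -3
p^(4)(0) = 13
p^(5)(0) = -65

-13/24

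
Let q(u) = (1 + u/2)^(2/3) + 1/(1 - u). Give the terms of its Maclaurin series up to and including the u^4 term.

Add the two expansions coefficient-wise.
[u^0] = 2;  [u^1] = 4/3;  [u^2] = 35/36;  [u^3] = 163/162;  [u^4] = 3881/3888.

3881*u^4/3888 + 163*u^3/162 + 35*u^2/36 + 4*u/3 + 2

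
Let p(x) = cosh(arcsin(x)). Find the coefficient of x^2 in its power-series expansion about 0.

Compose series: expand the inner function first, then feed it into the outer expansion.
[x^0] = 1;  [x^1] = 0;  [x^2] = 1/2.

1/2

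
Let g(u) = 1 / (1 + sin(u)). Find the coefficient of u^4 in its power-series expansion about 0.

2/3

Use the geometric series for the reciprocal, then substitute.
[u^0] = 1;  [u^1] = -1;  [u^2] = 1;  [u^3] = -5/6;  [u^4] = 2/3.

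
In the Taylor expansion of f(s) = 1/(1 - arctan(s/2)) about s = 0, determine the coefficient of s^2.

Compose series: expand the inner function first, then feed it into the outer expansion.
f(0) = 1
f′(0) = 1/2
f′′(0) = 1/2
So c_2 = f′′(0)/2! = 1/4.

1/4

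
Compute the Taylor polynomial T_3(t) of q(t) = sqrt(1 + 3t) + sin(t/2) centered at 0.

5*t^3/3 - 9*t^2/8 + 2*t + 1

Add the two expansions coefficient-wise.
[t^0] = 1;  [t^1] = 2;  [t^2] = -9/8;  [t^3] = 5/3.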